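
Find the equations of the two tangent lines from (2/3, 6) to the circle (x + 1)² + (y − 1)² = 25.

Write the tangent as mx − y + (6 − m·(2/3)) = 0 and set its distance from the centre to 5:
(−5/3m − (−5))² = 25(m² + 1)
4m² + 3m = 0, so m = −3/4 or m = 0.
With m = −3/4: 3x + 4y = 26. With m = 0: y = 6.

3x + 4y = 26 and y = 6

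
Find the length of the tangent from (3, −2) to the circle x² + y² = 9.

The centre is (0, 0) and r = 3. The square of the distance from P to the centre is 9 + 4 = 13.
Power of the point: PT² = |PO|² − r² = 4, so PT = 2.

2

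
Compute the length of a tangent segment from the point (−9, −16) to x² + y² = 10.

√327

With centre O = (0, 0), |OP|² = 337 and r² = 10.
Power of the point: PT² = |PO|² − r² = 327, so PT = √327.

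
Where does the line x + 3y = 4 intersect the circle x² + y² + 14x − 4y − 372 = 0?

Express y = (4 − x)/3 and substitute into the circle:
10x² + 130x − 3380 = 0  ⟹  x² + 13x − 338 = 0
x = 13 or x = −26, giving (13, −3) and (−26, 10).

(−26, 10) and (13, −3)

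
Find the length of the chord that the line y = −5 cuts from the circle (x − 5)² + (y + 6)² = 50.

Substitute y = −5:
x² − 10x − 24 = 0
x = 12 or x = −2, giving (12, −5) and (−2, −5).
Chord length = distance between (12, −5) and (−2, −5) = √196 = 14.

14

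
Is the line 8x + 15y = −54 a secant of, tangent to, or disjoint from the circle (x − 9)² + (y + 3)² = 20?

disjoint

Substituting the line into the circle gives 289x² − 3906x + 13806 = 0.
Discriminant = (−3906)² − 4·289·(13806) = −702900 < 0.
No real roots: the line does not meet the circle.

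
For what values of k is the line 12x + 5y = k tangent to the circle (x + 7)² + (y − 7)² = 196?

k = −231 or k = 133

The line touches the circle iff its distance from (−7, 7) is 14:
|12·(−7) + 5·7 − k| / √169 = 14
|k − (−49)| = 14·13, so k = 133 or k = −231.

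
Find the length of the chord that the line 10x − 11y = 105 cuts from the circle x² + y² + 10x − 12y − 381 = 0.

From the line, y = (−105 + 10x)/11. Substituting:
221x² − 2210x − 21216 = 0  ⟹  x² − 10x − 96 = 0
x = 16 or x = −6, giving (16, 5) and (−6, −15).
|(16, 5) − (−6, −15)| = √((22)² + (20)²) = 2√221.

2√221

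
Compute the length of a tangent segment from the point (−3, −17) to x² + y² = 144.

√154

With centre O = (0, 0), |OP|² = 298 and r² = 144.
The tangent meets the radius at right angles, so tangent² = |PO|² − r² = 298 − 144 = 154.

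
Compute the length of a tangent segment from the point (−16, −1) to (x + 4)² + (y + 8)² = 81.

With centre O = (−4, −8), |OP|² = 193 and r² = 81.
The tangent meets the radius at right angles, so tangent² = |PO|² − r² = 193 − 81 = 112.

4√7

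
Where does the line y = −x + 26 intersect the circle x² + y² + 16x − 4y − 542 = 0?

Express y = −x + 26 and substitute into the circle:
2x² − 32x + 30 = 0  ⟹  x² − 16x + 15 = 0
x = 15 or x = 1, giving (15, 11) and (1, 25).

(1, 25) and (15, 11)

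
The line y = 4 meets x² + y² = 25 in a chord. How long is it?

The distance from (0, 0) to the line is 4, and r² = 25.
Chord = 2√(r² − d²) = 2·√(9) = 6.

6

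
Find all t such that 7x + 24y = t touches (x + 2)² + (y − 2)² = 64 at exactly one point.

For a tangent, require d(centre, line) = r = 8.
|7·(−2) + 24·2 − t| / √625 = 8
|t − (34)| = 8·25, so t = 234 or t = −166.

t = −166 or t = 234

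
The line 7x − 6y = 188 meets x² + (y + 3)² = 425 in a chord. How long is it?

Express y = (−188 + 7x)/6 and substitute into the circle:
85x² − 2380x + 13600 = 0  ⟹  x² − 28x + 160 = 0
x = 20 or x = 8, giving (20, −8) and (8, −22).
|(20, −8) − (8, −22)| = √((12)² + (14)²) = 2√85.

2√85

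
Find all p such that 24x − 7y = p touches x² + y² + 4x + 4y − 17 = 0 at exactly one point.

Tangency holds when the distance from the centre (−2, −2) to the line equals the radius 5:
|24·(−2) − 7·(−2) − p| / √625 = 5
|p − (−34)| = 5·25, so p = 91 or p = −159.

p = −159 or p = 91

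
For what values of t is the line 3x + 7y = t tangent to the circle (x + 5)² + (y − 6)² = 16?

t = 27 ± 4√58

The line touches the circle iff its distance from (−5, 6) is 4:
|3·(−5) + 7·6 − t| / √58 = 4
|t − (27)| = 4√58.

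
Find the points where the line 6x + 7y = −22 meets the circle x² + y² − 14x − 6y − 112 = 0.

Express y = (−22 − 6x)/7 and substitute into the circle:
85x² − 170x − 4080 = 0  ⟹  x² − 2x − 48 = 0
x = 8 or x = −6, giving (8, −10) and (−6, 2).

(−6, 2) and (8, −10)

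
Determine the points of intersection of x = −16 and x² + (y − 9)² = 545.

(−16, −8) and (−16, 26)

The line gives x = −16. Substituting into the circle:
y² − 18y − 208 = 0
y = 26 or y = −8, giving (−16, 26) and (−16, −8).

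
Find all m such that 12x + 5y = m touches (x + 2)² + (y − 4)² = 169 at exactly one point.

m = −173 or m = 165

Tangency holds when the distance from the centre (−2, 4) to the line equals the radius 13:
|12·(−2) + 5·4 − m| / √169 = 13
|m − (−4)| = 13·13, so m = 165 or m = −173.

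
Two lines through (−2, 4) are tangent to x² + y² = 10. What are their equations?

Let a tangent through (−2, 4) have slope m. Its distance from (0, 0) must equal √10:
[m·(2) − (−4)]² = 10(m² + 1)
3m² − 8m − 3 = 0, so m = −1/3 or m = 3.
With m = −1/3: x + 3y = 10. With m = 3: 3x − y = −10.

x + 3y = 10 and 3x − y = −10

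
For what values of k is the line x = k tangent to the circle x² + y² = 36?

k = −6 or k = 6

For a tangent, require d(centre, line) = r = 6.
|1·0 + 0·0 − k| / √1 = 6
|k| = 6, so k = 6 or k = −6.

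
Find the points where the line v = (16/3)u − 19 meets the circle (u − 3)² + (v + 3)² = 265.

From the line, v = (−57 + 16u)/3. Substituting:
265u² − 1590u = 0  ⟹  u² − 6u = 0
u = 6 or u = 0, giving (6, 13) and (0, −19).

(0, −19) and (6, 13)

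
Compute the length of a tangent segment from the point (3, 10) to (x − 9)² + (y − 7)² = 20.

5

Centre (9, 7), r² = 20. |PO|² = (−6)² + (3)² = 45.
By the tangent–radius right angle, tangent length = √(|PO|² − r²) = √25 = 5.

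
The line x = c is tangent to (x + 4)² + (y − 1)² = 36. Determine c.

c = −10 or c = 2

For a tangent, require d(centre, line) = r = 6.
|1·(−4) + 0·1 − c| / √1 = 6
|c − (−4)| = 6, so c = 2 or c = −10.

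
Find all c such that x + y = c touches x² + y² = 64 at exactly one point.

c = ±8√2

For a tangent, require d(centre, line) = r = 8.
|1·0 + 1·0 − c| / √2 = 8
|c| = 8√2.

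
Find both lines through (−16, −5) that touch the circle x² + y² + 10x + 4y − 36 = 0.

A line y − (−5) = m(x − (−16)) is tangent when its distance from (−5, −2) is √65:
[m·(11) − (3)]² = 65(m² + 1)
28m² − 33m − 28 = 0, so m = −4/7 or m = 7/4.
Through (−16, −5) these give 4x + 7y = −99 and 7x − 4y = −92.

4x + 7y = −99 and 7x − 4y = −92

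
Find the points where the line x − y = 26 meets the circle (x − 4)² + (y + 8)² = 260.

(2, −24) and (20, −6)

Express y = x − 26 and substitute into the circle:
2x² − 44x + 80 = 0  ⟹  x² − 22x + 40 = 0
x = 20 or x = 2, giving (20, −6) and (2, −24).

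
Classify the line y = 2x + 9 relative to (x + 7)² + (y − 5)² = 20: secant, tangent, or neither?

Substituting the line into the circle gives 5x² + 30x + 45 = 0.
Discriminant = (30)² − 4·5·(45) = 0.
A repeated root: the line is tangent.

tangent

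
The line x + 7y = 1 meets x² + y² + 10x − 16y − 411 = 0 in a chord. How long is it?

Centre (−5, 8), r² = 500. Perpendicular distance d from centre to line = |50| / √50 = 50/√50.
Chord = 2√(r² − d²) = 2·√(450) = 30√2.

30√2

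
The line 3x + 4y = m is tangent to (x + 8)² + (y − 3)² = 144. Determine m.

The line touches the circle iff its distance from (−8, 3) is 12:
|3·(−8) + 4·3 − m| / √25 = 12
|m − (−12)| = 12·5, so m = 48 or m = −72.

m = −72 or m = 48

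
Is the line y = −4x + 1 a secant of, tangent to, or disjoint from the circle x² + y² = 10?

Substituting the line into the circle gives 17x² − 8x − 9 = 0.
Discriminant = (−8)² − 4·17·(−9) = 676 > 0.
Two real roots: the line is a secant.

secant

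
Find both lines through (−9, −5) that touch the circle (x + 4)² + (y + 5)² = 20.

2x + y = −23 and 2x − y = −13

Write the tangent as mx − y + (−5 − m·(−9)) = 0 and set its distance from the centre to 2√5:
(5m − (0))² = 20(m² + 1)
m² − 4 = 0, so m = −2 or m = 2.
With m = −2: 2x + y = −23. With m = 2: 2x − y = −13.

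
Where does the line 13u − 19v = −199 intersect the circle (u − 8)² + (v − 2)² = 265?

Substitute v = (199 + 13u)/19:
530u² − 1590u − 46640 = 0  ⟹  u² − 3u − 88 = 0
u = 11 or u = −8, giving (11, 18) and (−8, 5).

(−8, 5) and (11, 18)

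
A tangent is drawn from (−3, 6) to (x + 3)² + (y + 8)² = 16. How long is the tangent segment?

6√5

Centre (−3, −8), r² = 16. |PO|² = (0)² + (14)² = 196.
By the tangent–radius right angle, tangent length = √(|PO|² − r²) = √180 = 6√5.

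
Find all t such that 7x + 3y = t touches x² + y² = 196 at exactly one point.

For a tangent, require d(centre, line) = r = 14.
|7·0 + 3·0 − t| / √58 = 14
|t| = 14√58.

t = ±14√58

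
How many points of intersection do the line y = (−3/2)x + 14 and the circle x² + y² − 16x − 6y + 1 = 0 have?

Centre (8, 3), r² = 72. Distance² from centre to line = (2)²/13 = 4/13.
Since d² < r², the line cuts the circle twice.

2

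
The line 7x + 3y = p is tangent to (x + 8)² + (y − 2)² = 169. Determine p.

p = −50 ± 13√58

Tangency holds when the distance from the centre (−8, 2) to the line equals the radius 13:
|7·(−8) + 3·2 − p| / √58 = 13
|p − (−50)| = 13√58.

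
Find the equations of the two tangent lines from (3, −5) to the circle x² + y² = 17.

x + 4y = −17 and 4x − y = 17

Write the tangent as mx − y + (−5 − m·(3)) = 0 and set its distance from the centre to √17:
(−3m − (5))² = 17(m² + 1)
4m² − 15m − 4 = 0, so m = −1/4 or m = 4.
With m = −1/4: x + 4y = −17. With m = 4: 4x − y = 17.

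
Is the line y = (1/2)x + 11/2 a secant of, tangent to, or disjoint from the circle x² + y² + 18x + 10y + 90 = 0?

disjoint

Centre (−9, −5), r² = 16. Distance² from centre to line = (12)²/5 = 144/5.
Since d² > r², the line lies outside the circle.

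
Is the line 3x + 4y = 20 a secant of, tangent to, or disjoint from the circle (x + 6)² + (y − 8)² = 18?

secant

d² = (3·(−6) + 4·8 − (20))²/25 = 36/25; r² = 18.
Since d² < r², the line cuts the circle twice.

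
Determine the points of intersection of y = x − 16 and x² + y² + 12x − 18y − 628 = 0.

Substitute y = x − 16:
2x² − 38x − 84 = 0  ⟹  x² − 19x − 42 = 0
x = 21 or x = −2, giving (21, 5) and (−2, −18).

(−2, −18) and (21, 5)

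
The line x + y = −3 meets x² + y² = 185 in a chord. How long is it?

From the line, y = −x − 3. Substituting:
2x² + 6x − 176 = 0  ⟹  x² + 3x − 88 = 0
x = 8 or x = −11, giving (8, −11) and (−11, 8).
|(8, −11) − (−11, 8)| = √((19)² + (−19)²) = 19√2.

19√2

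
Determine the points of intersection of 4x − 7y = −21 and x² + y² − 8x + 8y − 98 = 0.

Substitute y = (21 + 4x)/7:
65x² − 3185 = 0  ⟹  x² − 49 = 0
x = 7 or x = −7, giving (7, 7) and (−7, −1).

(−7, −1) and (7, 7)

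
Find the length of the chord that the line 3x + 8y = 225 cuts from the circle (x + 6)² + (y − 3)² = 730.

Centre (−6, 3), r² = 730. Perpendicular distance d from centre to line = |−219| / √73 = 219/√73.
Half the chord is √(r² − d²) = √(73), so the full chord is 2√73.

2√73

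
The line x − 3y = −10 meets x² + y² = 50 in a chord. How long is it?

Centre (0, 0), r² = 50. Perpendicular distance d from centre to line = |10| / √10 = 10/√10.
Chord = 2√(r² − d²) = 2·√(40) = 4√10.

4√10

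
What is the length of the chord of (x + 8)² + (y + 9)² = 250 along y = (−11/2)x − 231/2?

The distance from (−8, −9) to the line is 125/√125, and r² = 250.
Chord = 2√(r² − d²) = 2·√(125) = 10√5.

10√5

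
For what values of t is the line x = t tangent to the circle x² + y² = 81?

t = −9 or t = 9

For a tangent, require d(centre, line) = r = 9.
|1·0 + 0·0 − t| / √1 = 9
|t| = 9, so t = 9 or t = −9.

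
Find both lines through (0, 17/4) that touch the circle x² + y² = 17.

x − 4y = −17 and x + 4y = 17

Let a tangent through (0, 17/4) have slope m. Its distance from (0, 0) must equal √17:
[m·(0) − (−17/4)]² = 17(m² + 1)
16m² − 1 = 0, so m = 1/4 or m = −1/4.
With m = 1/4: x − 4y = −17. With m = −1/4: x + 4y = 17.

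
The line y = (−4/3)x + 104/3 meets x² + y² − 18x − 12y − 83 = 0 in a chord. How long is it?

The distance from (9, 6) to the line is 50/√25, and r² = 200.
Half the chord is √(r² − d²) = √(100), so the full chord is 20.

20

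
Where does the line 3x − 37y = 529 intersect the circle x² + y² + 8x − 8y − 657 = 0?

(−21, −16) and (16, −13)

From the line, y = (−529 + 3x)/37. Substituting:
1378x² + 6890x − 463008 = 0  ⟹  x² + 5x − 336 = 0
x = 16 or x = −21, giving (16, −13) and (−21, −16).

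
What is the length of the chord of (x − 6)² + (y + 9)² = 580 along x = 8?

48

Centre (6, −9), r² = 580. Perpendicular distance d from centre to line = |−2| / √1 = 2.
Half the chord is √(r² − d²) = √(576), so the full chord is 48.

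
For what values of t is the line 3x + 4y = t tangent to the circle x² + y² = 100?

t = −50 or t = 50

For a tangent, require d(centre, line) = r = 10.
|3·0 + 4·0 − t| / √25 = 10
|t| = 10·5, so t = 50 or t = −50.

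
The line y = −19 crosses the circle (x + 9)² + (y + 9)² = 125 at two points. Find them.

(−14, −19) and (−4, −19)

Substitute y = −19:
x² + 18x + 56 = 0
x = −4 or x = −14, giving (−4, −19) and (−14, −19).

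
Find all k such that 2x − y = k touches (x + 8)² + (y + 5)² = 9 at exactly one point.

For a tangent, require d(centre, line) = r = 3.
|2·(−8) − 1·(−5) − k| / √5 = 3
|k − (−11)| = 3√5.

k = −11 ± 3√5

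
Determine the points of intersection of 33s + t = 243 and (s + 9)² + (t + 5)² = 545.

Substitute t = −33s + 243:
1090s² − 16350s + 61040 = 0  ⟹  s² − 15s + 56 = 0
s = 8 or s = 7, giving (8, −21) and (7, 12).

(7, 12) and (8, −21)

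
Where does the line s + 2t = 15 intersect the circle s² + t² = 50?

Express t = (15 − s)/2 and substitute into the circle:
5s² − 30s + 25 = 0  ⟹  s² − 6s + 5 = 0
s = 5 or s = 1, giving (5, 5) and (1, 7).

(1, 7) and (5, 5)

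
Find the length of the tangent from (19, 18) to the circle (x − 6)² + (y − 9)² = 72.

Centre (6, 9), r² = 72. |PO|² = (13)² + (9)² = 250.
The tangent meets the radius at right angles, so tangent² = |PO|² − r² = 250 − 72 = 178.

√178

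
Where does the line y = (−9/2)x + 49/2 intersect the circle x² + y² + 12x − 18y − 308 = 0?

From the line, y = (49 − 9x)/2. Substituting:
85x² − 510x − 595 = 0  ⟹  x² − 6x − 7 = 0
x = 7 or x = −1, giving (7, −7) and (−1, 29).

(−1, 29) and (7, −7)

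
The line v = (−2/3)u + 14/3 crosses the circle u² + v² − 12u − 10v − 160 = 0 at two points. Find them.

(−8, 10) and (16, −6)

Substitute v = (14 − 2u)/3:
13u² − 104u − 1664 = 0  ⟹  u² − 8u − 128 = 0
u = 16 or u = −8, giving (16, −6) and (−8, 10).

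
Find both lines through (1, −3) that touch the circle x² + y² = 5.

2x − y = 5 and x + 2y = −5

Write the tangent as mx − y + (−3 − m·(1)) = 0 and set its distance from the centre to √5:
(−1m − (3))² = 5(m² + 1)
2m² − 3m − 2 = 0, so m = 2 or m = −1/2.
Through (1, −3) these give 2x − y = 5 and x + 2y = −5.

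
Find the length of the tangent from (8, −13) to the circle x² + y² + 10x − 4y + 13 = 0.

Centre (−5, 2), r² = 16. |PO|² = (13)² + (−15)² = 394.
Power of the point: PT² = |PO|² − r² = 378, so PT = 3√42.

3√42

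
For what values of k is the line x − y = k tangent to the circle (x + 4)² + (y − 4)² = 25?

For a tangent, require d(centre, line) = r = 5.
|1·(−4) − 1·4 − k| / √2 = 5
|k − (−8)| = 5√2.

k = −8 ± 5√2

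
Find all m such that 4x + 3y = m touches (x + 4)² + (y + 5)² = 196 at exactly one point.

Tangency holds when the distance from the centre (−4, −5) to the line equals the radius 14:
|4·(−4) + 3·(−5) − m| / √25 = 14
|m − (−31)| = 14·5, so m = 39 or m = −101.

m = −101 or m = 39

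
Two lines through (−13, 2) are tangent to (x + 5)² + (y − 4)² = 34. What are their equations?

5x − 3y = −71 and 3x + 5y = −29

A line y − (2) = m(x − (−13)) is tangent when its distance from (−5, 4) is √34:
[m·(8) − (2)]² = 34(m² + 1)
15m² − 16m − 15 = 0, so m = 5/3 or m = −3/5.
With m = 5/3: 5x − 3y = −71. With m = −3/5: 3x + 5y = −29.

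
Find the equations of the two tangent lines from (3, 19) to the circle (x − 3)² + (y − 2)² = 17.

A line y − (19) = m(x − (3)) is tangent when its distance from (3, 2) is √17:
(0m − (−17))² = 17(m² + 1)
m² − 16 = 0, so m = −4 or m = 4.
Through (3, 19) these give 4x + y = 31 and 4x − y = −7.

4x + y = 31 and 4x − y = −7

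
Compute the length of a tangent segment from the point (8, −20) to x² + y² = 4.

2√115

Centre (0, 0), r² = 4. |PO|² = (8)² + (−20)² = 464.
The tangent meets the radius at right angles, so tangent² = |PO|² − r² = 464 − 4 = 460.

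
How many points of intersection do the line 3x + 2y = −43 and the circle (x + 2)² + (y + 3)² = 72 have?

0

Substituting the line into the circle gives 13x² + 238x + 1097 = 0.
Δ = 56644 − 57044 = −400.
No real roots: the line does not meet the circle.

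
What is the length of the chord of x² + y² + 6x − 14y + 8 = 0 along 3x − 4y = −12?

Express y = (12 + 3x)/4 and substitute into the circle:
25x² − 400 = 0  ⟹  x² − 16 = 0
x = 4 or x = −4, giving (4, 6) and (−4, 0).
Chord length = distance between (4, 6) and (−4, 0) = √100 = 10.

10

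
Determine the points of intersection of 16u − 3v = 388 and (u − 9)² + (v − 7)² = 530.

(22, −12) and (28, 20)

Substitute v = (−388 + 16u)/3:
265u² − 13250u + 163240 = 0  ⟹  u² − 50u + 616 = 0
u = 28 or u = 22, giving (28, 20) and (22, −12).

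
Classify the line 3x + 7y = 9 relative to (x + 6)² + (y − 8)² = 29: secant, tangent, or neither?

secant

d² = (3·(−6) + 7·8 − (9))²/58 = 29/2; r² = 29.
Since d² < r², the line cuts the circle twice.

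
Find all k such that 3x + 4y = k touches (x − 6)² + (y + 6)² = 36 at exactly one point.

k = −36 or k = 24

Tangency holds when the distance from the centre (6, −6) to the line equals the radius 6:
|3·6 + 4·(−6) − k| / √25 = 6
|k − (−6)| = 6·5, so k = 24 or k = −36.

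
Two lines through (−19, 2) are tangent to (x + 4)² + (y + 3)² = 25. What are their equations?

y = 2 and 3x + 4y = −49

Let a tangent through (−19, 2) have slope m. Its distance from (−4, −3) must equal 5:
[m·(15) − (−5)]² = 25(m² + 1)
4m² + 3m = 0, so m = 0 or m = −3/4.
Through (−19, 2) these give y = 2 and 3x + 4y = −49.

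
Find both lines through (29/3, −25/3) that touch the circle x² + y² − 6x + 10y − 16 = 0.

Write the tangent as mx − y + (−25/3 − m·(29/3)) = 0 and set its distance from the centre to 5√2:
(−20/3m − (10/3))² = 50(m² + 1)
m² − 8m + 7 = 0, so m = 1 or m = 7.
With m = 1: x − y = 18. With m = 7: 7x − y = 76.

x − y = 18 and 7x − y = 76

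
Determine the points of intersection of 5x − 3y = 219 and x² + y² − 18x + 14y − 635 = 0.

(27, −28) and (36, −13)

Substitute y = (−219 + 5x)/3:
34x² − 2142x + 33048 = 0  ⟹  x² − 63x + 972 = 0
x = 36 or x = 27, giving (36, −13) and (27, −28).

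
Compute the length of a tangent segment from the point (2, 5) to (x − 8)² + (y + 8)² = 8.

The centre is (8, −8) and r = 2√2. The square of the distance from P to the centre is 36 + 169 = 205.
Power of the point: PT² = |PO|² − r² = 197, so PT = √197.

√197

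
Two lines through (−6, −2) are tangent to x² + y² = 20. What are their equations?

x + 2y = −10 and 2x − y = −10

A line y − (−2) = m(x − (−6)) is tangent when its distance from (0, 0) is 2√5:
(6m − (2))² = 20(m² + 1)
2m² − 3m − 2 = 0, so m = −1/2 or m = 2.
Through (−6, −2) these give x + 2y = −10 and 2x − y = −10.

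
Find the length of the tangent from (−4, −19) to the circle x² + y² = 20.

√357

With centre O = (0, 0), |OP|² = 377 and r² = 20.
Power of the point: PT² = |PO|² − r² = 357, so PT = √357.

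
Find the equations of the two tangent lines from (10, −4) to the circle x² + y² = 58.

3x − 7y = 58 and 7x + 3y = 58

Let a tangent through (10, −4) have slope m. Its distance from (0, 0) must equal √58:
(−10m − (4))² = 58(m² + 1)
21m² + 40m − 21 = 0, so m = 3/7 or m = −7/3.
With m = 3/7: 3x − 7y = 58. With m = −7/3: 7x + 3y = 58.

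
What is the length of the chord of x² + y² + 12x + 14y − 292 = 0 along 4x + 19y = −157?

The distance from (−6, −7) to the line is 0/√377, and r² = 377.
Chord = 2√(r² − d²) = 2·√(377) = 2√377.

2√377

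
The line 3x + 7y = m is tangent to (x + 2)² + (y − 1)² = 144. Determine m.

m = 1 ± 12√58

Tangency holds when the distance from the centre (−2, 1) to the line equals the radius 12:
|3·(−2) + 7·1 − m| / √58 = 12
|m − (1)| = 12√58.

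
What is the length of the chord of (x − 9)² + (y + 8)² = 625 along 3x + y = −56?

5√10

Express y = −3x − 56 and substitute into the circle:
10x² + 270x + 1760 = 0  ⟹  x² + 27x + 176 = 0
x = −11 or x = −16, giving (−11, −23) and (−16, −8).
Chord length = distance between (−11, −23) and (−16, −8) = √250 = 5√10.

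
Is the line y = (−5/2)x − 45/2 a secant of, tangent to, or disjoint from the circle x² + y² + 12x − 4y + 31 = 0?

disjoint

Substituting the line into the circle gives 29x² + 538x + 2509 = 0.
Discriminant = (538)² − 4·29·(2509) = −1600 < 0.
No real roots: the line does not meet the circle.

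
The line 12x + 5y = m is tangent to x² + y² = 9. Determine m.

Tangency holds when the distance from the centre (0, 0) to the line equals the radius 3:
|12·0 + 5·0 − m| / √169 = 3
|m| = 3·13, so m = 39 or m = −39.

m = −39 or m = 39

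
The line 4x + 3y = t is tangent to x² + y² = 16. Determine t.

t = −20 or t = 20

Tangency holds when the distance from the centre (0, 0) to the line equals the radius 4:
|4·0 + 3·0 − t| / √25 = 4
|t| = 4·5, so t = 20 or t = −20.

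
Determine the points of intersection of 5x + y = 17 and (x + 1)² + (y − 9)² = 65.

(0, 17) and (3, 2)

Express y = −5x + 17 and substitute into the circle:
26x² − 78x = 0  ⟹  x² − 3x = 0
x = 3 or x = 0, giving (3, 2) and (0, 17).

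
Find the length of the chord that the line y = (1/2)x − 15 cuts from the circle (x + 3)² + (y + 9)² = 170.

The distance from (−3, −9) to the line is 15/√5, and r² = 170.
Chord = 2√(r² − d²) = 2·√(125) = 10√5.

10√5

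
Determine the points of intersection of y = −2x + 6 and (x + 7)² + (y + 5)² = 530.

Substitute y = −2x + 6:
5x² − 30x − 360 = 0  ⟹  x² − 6x − 72 = 0
x = 12 or x = −6, giving (12, −18) and (−6, 18).

(−6, 18) and (12, −18)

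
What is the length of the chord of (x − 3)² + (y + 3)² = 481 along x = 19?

The line gives x = 19. Substituting into the circle:
y² + 6y − 216 = 0
y = 12 or y = −18, giving (19, 12) and (19, −18).
|(19, 12) − (19, −18)| = √((0)² + (30)²) = 30.

30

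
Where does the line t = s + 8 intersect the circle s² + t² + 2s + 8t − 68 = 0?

(−10, −2) and (−3, 5)

From the line, t = s + 8. Substituting:
2s² + 26s + 60 = 0  ⟹  s² + 13s + 30 = 0
s = −3 or s = −10, giving (−3, 5) and (−10, −2).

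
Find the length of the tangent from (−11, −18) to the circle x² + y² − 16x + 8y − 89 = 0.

2√97

With centre O = (8, −4), |OP|² = 557 and r² = 169.
The tangent meets the radius at right angles, so tangent² = |PO|² − r² = 557 − 169 = 388.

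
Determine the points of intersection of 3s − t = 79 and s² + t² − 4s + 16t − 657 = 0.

(16, −31) and (27, 2)

Express t = 3s − 79 and substitute into the circle:
10s² − 430s + 4320 = 0  ⟹  s² − 43s + 432 = 0
s = 27 or s = 16, giving (27, 2) and (16, −31).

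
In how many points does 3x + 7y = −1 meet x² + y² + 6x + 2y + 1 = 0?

Substituting the line into the circle gives 58x² + 258x + 36 = 0.
Δ = 66564 − 8352 = 58212.
Two real roots: the line is a secant.

2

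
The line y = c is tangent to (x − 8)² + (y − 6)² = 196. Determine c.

c = −8 or c = 20

The line touches the circle iff its distance from (8, 6) is 14:
|0·8 + 1·6 − c| / √1 = 14
|c − (6)| = 14, so c = 20 or c = −8.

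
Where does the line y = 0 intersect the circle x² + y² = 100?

Express y = 0 and substitute into the circle:
x² − 100 = 0
x = 10 or x = −10, giving (10, 0) and (−10, 0).

(−10, 0) and (10, 0)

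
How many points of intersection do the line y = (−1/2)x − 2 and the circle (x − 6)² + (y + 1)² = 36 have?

Centre (6, −1), r² = 36. Distance² from centre to line = (8)²/5 = 64/5.
Since d² < r², the line cuts the circle twice.

2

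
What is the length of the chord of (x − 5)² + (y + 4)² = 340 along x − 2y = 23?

16√5

From the line, y = (−23 + x)/2. Substituting:
5x² − 70x − 1035 = 0  ⟹  x² − 14x − 207 = 0
x = 23 or x = −9, giving (23, 0) and (−9, −16).
Chord length = distance between (23, 0) and (−9, −16) = √1280 = 16√5.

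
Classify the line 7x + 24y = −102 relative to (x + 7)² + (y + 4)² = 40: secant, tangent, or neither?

secant

Substituting the line into the circle gives 625x² + 8148x + 5220 = 0.
Δ = 66389904 − 13050000 = 53339904.
Two real roots: the line is a secant.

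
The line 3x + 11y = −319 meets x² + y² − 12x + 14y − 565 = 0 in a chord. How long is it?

Centre (6, −7), r² = 650. Perpendicular distance d from centre to line = |260| / √130 = 260/√130.
Chord = 2√(r² − d²) = 2·√(130) = 2√130.

2√130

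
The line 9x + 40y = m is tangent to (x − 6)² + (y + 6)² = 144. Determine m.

m = −678 or m = 306

The line touches the circle iff its distance from (6, −6) is 12:
|9·6 + 40·(−6) − m| / √1681 = 12
|m − (−186)| = 12·41, so m = 306 or m = −678.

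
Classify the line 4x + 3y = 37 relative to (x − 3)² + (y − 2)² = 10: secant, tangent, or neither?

Centre (3, 2), r² = 10. Distance² from centre to line = (−19)²/25 = 361/25.
Since d² > r², the line lies outside the circle.

neither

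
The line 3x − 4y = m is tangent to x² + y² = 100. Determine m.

Tangency holds when the distance from the centre (0, 0) to the line equals the radius 10:
|3·0 − 4·0 − m| / √25 = 10
|m| = 10·5, so m = 50 or m = −50.

m = −50 or m = 50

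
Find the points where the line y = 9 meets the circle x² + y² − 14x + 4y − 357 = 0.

Express y = 9 and substitute into the circle:
x² − 14x − 240 = 0
x = 24 or x = −10, giving (24, 9) and (−10, 9).

(−10, 9) and (24, 9)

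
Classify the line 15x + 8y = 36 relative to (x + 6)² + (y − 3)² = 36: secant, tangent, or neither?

d² = (15·(−6) + 8·3 − (36))²/289 = 36; r² = 36.
Since d² = r², the line is tangent.

tangent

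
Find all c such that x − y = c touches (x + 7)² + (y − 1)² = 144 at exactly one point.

c = −8 ± 12√2

The line touches the circle iff its distance from (−7, 1) is 12:
|1·(−7) − 1·1 − c| / √2 = 12
|c − (−8)| = 12√2.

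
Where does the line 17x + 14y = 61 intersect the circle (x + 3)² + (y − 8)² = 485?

From the line, y = (61 − 17x)/14. Substituting:
485x² + 2910x − 90695 = 0  ⟹  x² + 6x − 187 = 0
x = 11 or x = −17, giving (11, −9) and (−17, 25).

(−17, 25) and (11, −9)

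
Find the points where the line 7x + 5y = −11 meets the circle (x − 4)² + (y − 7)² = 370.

Substitute y = (−11 − 7x)/5:
74x² + 444x − 6734 = 0  ⟹  x² + 6x − 91 = 0
x = 7 or x = −13, giving (7, −12) and (−13, 16).

(−13, 16) and (7, −12)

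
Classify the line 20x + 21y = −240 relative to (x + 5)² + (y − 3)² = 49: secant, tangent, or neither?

tangent

Centre (−5, 3), r² = 49. Distance² from centre to line = (203)²/841 = 49.
Since d² = r², the line is tangent.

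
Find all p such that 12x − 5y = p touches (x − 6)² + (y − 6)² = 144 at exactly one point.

For a tangent, require d(centre, line) = r = 12.
|12·6 − 5·6 − p| / √169 = 12
|p − (42)| = 12·13, so p = 198 or p = −114.

p = −114 or p = 198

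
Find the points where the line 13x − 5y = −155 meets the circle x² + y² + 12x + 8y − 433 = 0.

(−20, −21) and (−5, 18)

Express y = (155 + 13x)/5 and substitute into the circle:
194x² + 4850x + 19400 = 0  ⟹  x² + 25x + 100 = 0
x = −5 or x = −20, giving (−5, 18) and (−20, −21).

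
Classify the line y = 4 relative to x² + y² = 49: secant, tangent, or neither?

Substituting the line into the circle gives x² − 33 = 0.
Δ = 0 − (−132) = 132.
Two real roots: the line is a secant.

secant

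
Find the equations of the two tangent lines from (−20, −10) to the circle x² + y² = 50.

x − y = −10 and x − 7y = 50

Let a tangent through (−20, −10) have slope m. Its distance from (0, 0) must equal 5√2:
[m·(20) − (10)]² = 50(m² + 1)
7m² − 8m + 1 = 0, so m = 1 or m = 1/7.
Through (−20, −10) these give x − y = −10 and x − 7y = 50.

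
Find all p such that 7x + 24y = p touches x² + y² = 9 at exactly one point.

Tangency holds when the distance from the centre (0, 0) to the line equals the radius 3:
|7·0 + 24·0 − p| / √625 = 3
|p| = 3·25, so p = 75 or p = −75.

p = −75 or p = 75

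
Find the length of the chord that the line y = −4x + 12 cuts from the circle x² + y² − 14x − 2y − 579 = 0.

12√17

The distance from (7, 1) to the line is 17/√17, and r² = 629.
Half the chord is √(r² − d²) = √(612), so the full chord is 12√17.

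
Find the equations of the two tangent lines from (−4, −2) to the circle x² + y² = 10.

x + 3y = −10 and 3x − y = −10

Write the tangent as mx − y + (−2 − m·(−4)) = 0 and set its distance from the centre to √10:
[m·(4) − (2)]² = 10(m² + 1)
3m² − 8m − 3 = 0, so m = −1/3 or m = 3.
Through (−4, −2) these give x + 3y = −10 and 3x − y = −10.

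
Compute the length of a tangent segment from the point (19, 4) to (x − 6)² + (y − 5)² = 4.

√166

With centre O = (6, 5), |OP|² = 170 and r² = 4.
Power of the point: PT² = |PO|² − r² = 166, so PT = √166.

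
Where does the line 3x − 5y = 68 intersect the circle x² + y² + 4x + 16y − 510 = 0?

From the line, y = (−68 + 3x)/5. Substituting:
34x² − 68x − 13566 = 0  ⟹  x² − 2x − 399 = 0
x = 21 or x = −19, giving (21, −1) and (−19, −25).

(−19, −25) and (21, −1)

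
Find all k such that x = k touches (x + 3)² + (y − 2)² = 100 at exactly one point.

k = −13 or k = 7

The line touches the circle iff its distance from (−3, 2) is 10:
|1·(−3) + 0·2 − k| / √1 = 10
|k − (−3)| = 10, so k = 7 or k = −13.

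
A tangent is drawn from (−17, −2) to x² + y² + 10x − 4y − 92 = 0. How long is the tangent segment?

Centre (−5, 2), r² = 121. |PO|² = (−12)² + (−4)² = 160.
Power of the point: PT² = |PO|² − r² = 39, so PT = √39.

√39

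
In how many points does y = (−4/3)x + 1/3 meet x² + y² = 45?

Centre (0, 0), r² = 45. Distance² from centre to line = (−1)²/25 = 1/25.
Since d² < r², the line cuts the circle twice.

2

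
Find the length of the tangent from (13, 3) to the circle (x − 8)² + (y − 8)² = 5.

Centre (8, 8), r² = 5. |PO|² = (5)² + (−5)² = 50.
By the tangent–radius right angle, tangent length = √(|PO|² − r²) = √45 = 3√5.

3√5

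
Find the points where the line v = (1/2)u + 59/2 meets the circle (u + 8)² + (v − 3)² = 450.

From the line, v = (59 + u)/2. Substituting:
5u² + 170u + 1265 = 0  ⟹  u² + 34u + 253 = 0
u = −11 or u = −23, giving (−11, 24) and (−23, 18).

(−23, 18) and (−11, 24)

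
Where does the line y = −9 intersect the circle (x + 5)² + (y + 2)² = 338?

Substitute y = −9:
x² + 10x − 264 = 0
x = 12 or x = −22, giving (12, −9) and (−22, −9).

(−22, −9) and (12, −9)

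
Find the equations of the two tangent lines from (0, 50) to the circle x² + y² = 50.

Let a tangent through (0, 50) have slope m. Its distance from (0, 0) must equal 5√2:
(0m − (−50))² = 50(m² + 1)
m² − 49 = 0, so m = 7 or m = −7.
Through (0, 50) these give 7x − y = −50 and 7x + y = 50.

7x − y = −50 and 7x + y = 50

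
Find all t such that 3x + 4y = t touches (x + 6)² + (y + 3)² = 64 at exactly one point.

t = −70 or t = 10

The line touches the circle iff its distance from (−6, −3) is 8:
|3·(−6) + 4·(−3) − t| / √25 = 8
|t − (−30)| = 8·5, so t = 10 or t = −70.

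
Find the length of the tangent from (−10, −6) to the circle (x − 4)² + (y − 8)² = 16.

Centre (4, 8), r² = 16. |PO|² = (−14)² + (−14)² = 392.
Power of the point: PT² = |PO|² − r² = 376, so PT = 2√94.

2√94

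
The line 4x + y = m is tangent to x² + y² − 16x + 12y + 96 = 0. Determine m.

m = 26 ± 2√17

For a tangent, require d(centre, line) = r = 2.
|4·8 + 1·(−6) − m| / √17 = 2
|m − (26)| = 2√17.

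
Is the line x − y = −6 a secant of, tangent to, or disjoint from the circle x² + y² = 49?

secant

Centre (0, 0), r² = 49. Distance² from centre to line = (6)²/2 = 18.
Since d² < r², the line cuts the circle twice.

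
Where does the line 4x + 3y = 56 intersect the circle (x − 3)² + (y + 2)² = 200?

Express y = (56 − 4x)/3 and substitute into the circle:
25x² − 550x + 2125 = 0  ⟹  x² − 22x + 85 = 0
x = 17 or x = 5, giving (17, −4) and (5, 12).

(5, 12) and (17, −4)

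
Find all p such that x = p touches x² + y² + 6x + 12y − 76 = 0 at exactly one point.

p = −14 or p = 8

For a tangent, require d(centre, line) = r = 11.
|1·(−3) + 0·(−6) − p| / √1 = 11
|p − (−3)| = 11, so p = 8 or p = −14.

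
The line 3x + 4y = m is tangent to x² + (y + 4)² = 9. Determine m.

m = −31 or m = −1

The line touches the circle iff its distance from (0, −4) is 3:
|3·0 + 4·(−4) − m| / √25 = 3
|m − (−16)| = 3·5, so m = −1 or m = −31.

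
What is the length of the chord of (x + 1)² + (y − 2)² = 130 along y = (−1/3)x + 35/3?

From the line, y = (35 − x)/3. Substituting:
10x² − 40x − 320 = 0  ⟹  x² − 4x − 32 = 0
x = 8 or x = −4, giving (8, 9) and (−4, 13).
Chord length = distance between (8, 9) and (−4, 13) = √160 = 4√10.

4√10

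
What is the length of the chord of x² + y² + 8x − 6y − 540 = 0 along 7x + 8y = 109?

Centre (−4, 3), r² = 565. Perpendicular distance d from centre to line = |−113| / √113 = 113/√113.
Half the chord is √(r² − d²) = √(452), so the full chord is 4√113.

4√113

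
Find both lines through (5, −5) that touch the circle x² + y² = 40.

x − 3y = 20 and 3x − y = 20

Write the tangent as mx − y + (−5 − m·(5)) = 0 and set its distance from the centre to 2√10:
(−5m − (5))² = 40(m² + 1)
3m² − 10m + 3 = 0, so m = 1/3 or m = 3.
With m = 1/3: x − 3y = 20. With m = 3: 3x − y = 20.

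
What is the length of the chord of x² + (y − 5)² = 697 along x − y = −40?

The distance from (0, 5) to the line is 35/√2, and r² = 697.
Half the chord is √(r² − d²) = √(169/2), so the full chord is 13√2.

13√2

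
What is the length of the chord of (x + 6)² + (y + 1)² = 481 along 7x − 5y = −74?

5√74

The distance from (−6, −1) to the line is 37/√74, and r² = 481.
Chord = 2√(r² − d²) = 2·√(925/2) = 5√74.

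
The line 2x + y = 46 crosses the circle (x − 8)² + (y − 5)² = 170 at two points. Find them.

From the line, y = −2x + 46. Substituting:
5x² − 180x + 1575 = 0  ⟹  x² − 36x + 315 = 0
x = 21 or x = 15, giving (21, 4) and (15, 16).

(15, 16) and (21, 4)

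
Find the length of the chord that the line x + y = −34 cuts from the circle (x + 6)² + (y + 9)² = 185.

3√2

Substitute y = −x − 34:
2x² + 62x + 476 = 0  ⟹  x² + 31x + 238 = 0
x = −14 or x = −17, giving (−14, −20) and (−17, −17).
Chord length = distance between (−14, −20) and (−17, −17) = √18 = 3√2.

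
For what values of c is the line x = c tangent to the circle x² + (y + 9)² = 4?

c = −2 or c = 2

The line touches the circle iff its distance from (0, −9) is 2:
|1·0 + 0·(−9) − c| / √1 = 2
|c| = 2, so c = 2 or c = −2.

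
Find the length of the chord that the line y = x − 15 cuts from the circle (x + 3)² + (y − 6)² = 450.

18√2

The distance from (−3, 6) to the line is 24/√2, and r² = 450.
Half the chord is √(r² − d²) = √(162), so the full chord is 18√2.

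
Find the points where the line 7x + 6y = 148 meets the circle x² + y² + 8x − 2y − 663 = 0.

From the line, y = (148 − 7x)/6. Substituting:
85x² − 1700x − 3740 = 0  ⟹  x² − 20x − 44 = 0
x = 22 or x = −2, giving (22, −1) and (−2, 27).

(−2, 27) and (22, −1)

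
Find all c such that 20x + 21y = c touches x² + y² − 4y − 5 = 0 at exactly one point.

The line touches the circle iff its distance from (0, 2) is 3:
|20·0 + 21·2 − c| / √841 = 3
|c − (42)| = 3·29, so c = 129 or c = −45.

c = −45 or c = 129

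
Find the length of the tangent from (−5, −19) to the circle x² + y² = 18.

With centre O = (0, 0), |OP|² = 386 and r² = 18.
Power of the point: PT² = |PO|² − r² = 368, so PT = 4√23.

4√23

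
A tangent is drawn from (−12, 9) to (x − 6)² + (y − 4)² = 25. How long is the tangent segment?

18

The centre is (6, 4) and r = 5. The square of the distance from P to the centre is 324 + 25 = 349.
By the tangent–radius right angle, tangent length = √(|PO|² − r²) = √324 = 18.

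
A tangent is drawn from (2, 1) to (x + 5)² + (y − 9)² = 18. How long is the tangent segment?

With centre O = (−5, 9), |OP|² = 113 and r² = 18.
By the tangent–radius right angle, tangent length = √(|PO|² − r²) = √95.

√95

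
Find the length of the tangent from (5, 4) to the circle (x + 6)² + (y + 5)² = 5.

√197

With centre O = (−6, −5), |OP|² = 202 and r² = 5.
The tangent meets the radius at right angles, so tangent² = |PO|² − r² = 202 − 5 = 197.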